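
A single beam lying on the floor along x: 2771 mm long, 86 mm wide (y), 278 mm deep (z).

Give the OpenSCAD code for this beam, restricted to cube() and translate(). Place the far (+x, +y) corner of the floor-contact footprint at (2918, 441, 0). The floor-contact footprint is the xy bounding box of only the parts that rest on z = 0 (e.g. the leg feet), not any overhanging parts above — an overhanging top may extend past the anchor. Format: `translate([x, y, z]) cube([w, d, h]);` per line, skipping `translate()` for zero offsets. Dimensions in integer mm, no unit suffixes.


translate([147, 355, 0]) cube([2771, 86, 278]);


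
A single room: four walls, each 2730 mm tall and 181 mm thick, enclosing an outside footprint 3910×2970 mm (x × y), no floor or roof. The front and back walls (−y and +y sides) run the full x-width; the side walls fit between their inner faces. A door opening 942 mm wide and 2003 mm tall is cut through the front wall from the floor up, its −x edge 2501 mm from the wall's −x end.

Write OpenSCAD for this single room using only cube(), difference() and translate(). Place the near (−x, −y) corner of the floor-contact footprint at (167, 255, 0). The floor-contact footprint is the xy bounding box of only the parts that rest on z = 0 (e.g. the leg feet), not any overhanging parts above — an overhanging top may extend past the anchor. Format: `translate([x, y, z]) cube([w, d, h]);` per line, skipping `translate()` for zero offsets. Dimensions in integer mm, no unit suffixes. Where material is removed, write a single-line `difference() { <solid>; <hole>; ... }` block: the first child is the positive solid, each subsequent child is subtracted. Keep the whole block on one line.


difference() { translate([167, 255, 0]) cube([3910, 181, 2730]); translate([2668, 255, 0]) cube([942, 181, 2003]); }
translate([167, 3044, 0]) cube([3910, 181, 2730]);
translate([167, 436, 0]) cube([181, 2608, 2730]);
translate([3896, 436, 0]) cube([181, 2608, 2730]);


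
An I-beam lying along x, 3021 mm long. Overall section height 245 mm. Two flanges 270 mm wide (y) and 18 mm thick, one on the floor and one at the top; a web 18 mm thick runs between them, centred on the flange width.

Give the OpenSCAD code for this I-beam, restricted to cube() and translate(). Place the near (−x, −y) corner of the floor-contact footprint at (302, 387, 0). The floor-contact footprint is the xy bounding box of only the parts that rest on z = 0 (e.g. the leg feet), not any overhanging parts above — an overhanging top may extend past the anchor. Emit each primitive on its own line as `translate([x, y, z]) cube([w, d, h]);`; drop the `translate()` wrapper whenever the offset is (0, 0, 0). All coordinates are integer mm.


translate([302, 387, 0]) cube([3021, 270, 18]);
translate([302, 513, 18]) cube([3021, 18, 209]);
translate([302, 387, 227]) cube([3021, 270, 18]);


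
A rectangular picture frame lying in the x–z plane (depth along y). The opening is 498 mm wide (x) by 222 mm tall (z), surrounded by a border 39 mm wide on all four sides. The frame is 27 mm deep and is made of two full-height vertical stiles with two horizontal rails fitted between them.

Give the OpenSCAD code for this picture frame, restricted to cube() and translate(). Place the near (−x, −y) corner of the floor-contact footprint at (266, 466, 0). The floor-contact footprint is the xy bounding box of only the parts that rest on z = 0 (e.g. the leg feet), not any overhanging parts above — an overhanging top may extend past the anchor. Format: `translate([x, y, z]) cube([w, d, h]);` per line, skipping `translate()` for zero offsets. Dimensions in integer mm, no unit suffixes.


translate([266, 466, 0]) cube([39, 27, 300]);
translate([803, 466, 0]) cube([39, 27, 300]);
translate([305, 466, 0]) cube([498, 27, 39]);
translate([305, 466, 261]) cube([498, 27, 39]);


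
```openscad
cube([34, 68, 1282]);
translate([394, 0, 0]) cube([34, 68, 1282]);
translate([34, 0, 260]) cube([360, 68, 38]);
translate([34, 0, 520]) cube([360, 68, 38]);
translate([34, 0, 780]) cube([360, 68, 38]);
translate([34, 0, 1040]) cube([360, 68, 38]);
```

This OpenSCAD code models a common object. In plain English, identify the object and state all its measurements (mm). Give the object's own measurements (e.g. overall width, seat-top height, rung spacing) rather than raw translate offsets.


A straight ladder. Two 34×68 mm vertical rails, 1282 mm tall, stand 428 mm apart (outside-to-outside) with their front faces coplanar on the −y side. 4 rungs, each 68 mm deep and 38 mm tall, span between the inner faces of the rails, front faces flush with the rails. The lowest rung's underside is at z = 260 mm and rungs are spaced 260 mm apart (underside to underside).


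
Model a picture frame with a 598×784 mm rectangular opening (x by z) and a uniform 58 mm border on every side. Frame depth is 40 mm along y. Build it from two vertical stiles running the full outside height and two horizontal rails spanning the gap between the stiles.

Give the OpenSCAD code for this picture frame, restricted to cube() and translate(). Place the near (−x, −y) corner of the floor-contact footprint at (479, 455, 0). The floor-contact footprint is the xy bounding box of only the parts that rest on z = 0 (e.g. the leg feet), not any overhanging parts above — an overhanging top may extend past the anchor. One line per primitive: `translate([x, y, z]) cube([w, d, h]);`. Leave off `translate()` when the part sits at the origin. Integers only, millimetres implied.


translate([479, 455, 0]) cube([58, 40, 900]);
translate([1135, 455, 0]) cube([58, 40, 900]);
translate([537, 455, 0]) cube([598, 40, 58]);
translate([537, 455, 842]) cube([598, 40, 58]);


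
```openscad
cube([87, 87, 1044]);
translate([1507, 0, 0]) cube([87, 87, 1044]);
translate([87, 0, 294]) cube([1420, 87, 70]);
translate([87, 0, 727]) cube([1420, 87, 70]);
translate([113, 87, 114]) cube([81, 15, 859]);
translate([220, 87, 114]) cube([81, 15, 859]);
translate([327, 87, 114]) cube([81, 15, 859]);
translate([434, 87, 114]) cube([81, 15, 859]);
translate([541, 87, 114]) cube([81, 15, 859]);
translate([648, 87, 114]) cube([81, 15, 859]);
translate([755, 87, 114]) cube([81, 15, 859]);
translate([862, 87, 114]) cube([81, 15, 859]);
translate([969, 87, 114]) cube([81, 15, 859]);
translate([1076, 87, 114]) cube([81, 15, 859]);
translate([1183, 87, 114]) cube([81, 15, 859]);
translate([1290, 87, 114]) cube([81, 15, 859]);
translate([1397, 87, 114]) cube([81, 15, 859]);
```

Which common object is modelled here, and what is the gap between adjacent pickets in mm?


A fence section. The picket gap is 26 mm.

Two posts, two rails, 13 pickets — a fence section. Span 1420 mm holds 13 pickets of 81 mm with 14 equal gaps: ⌊(1420 − 13·81) / 14⌋ = 26 mm.


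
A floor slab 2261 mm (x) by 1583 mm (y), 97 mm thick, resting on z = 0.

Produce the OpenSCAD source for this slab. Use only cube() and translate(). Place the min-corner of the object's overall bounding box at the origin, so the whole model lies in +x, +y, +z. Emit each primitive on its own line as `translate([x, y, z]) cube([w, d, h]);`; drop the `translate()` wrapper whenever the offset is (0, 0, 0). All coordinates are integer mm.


cube([2261, 1583, 97]);


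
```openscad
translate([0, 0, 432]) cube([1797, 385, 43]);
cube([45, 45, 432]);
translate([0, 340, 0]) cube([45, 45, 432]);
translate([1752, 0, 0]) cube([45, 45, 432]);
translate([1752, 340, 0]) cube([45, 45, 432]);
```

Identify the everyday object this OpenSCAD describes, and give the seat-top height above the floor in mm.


A bench. The seat-top height is 475 mm.

A long slab on four corner posts — a bench. The slab sits at z = 432 with thickness 43, so the top is 432 + 43 = 475 mm.


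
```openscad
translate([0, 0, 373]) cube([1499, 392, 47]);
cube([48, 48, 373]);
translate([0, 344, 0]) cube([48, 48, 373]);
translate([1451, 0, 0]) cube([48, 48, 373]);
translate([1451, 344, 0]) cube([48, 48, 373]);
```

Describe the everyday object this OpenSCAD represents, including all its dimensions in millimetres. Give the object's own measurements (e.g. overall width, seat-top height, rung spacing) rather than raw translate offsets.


A bench: a 1499×392 mm seat slab, 47 mm thick, top at z = 420 mm, on four 48×48 mm square legs flush with the seat corners and standing on z = 0.


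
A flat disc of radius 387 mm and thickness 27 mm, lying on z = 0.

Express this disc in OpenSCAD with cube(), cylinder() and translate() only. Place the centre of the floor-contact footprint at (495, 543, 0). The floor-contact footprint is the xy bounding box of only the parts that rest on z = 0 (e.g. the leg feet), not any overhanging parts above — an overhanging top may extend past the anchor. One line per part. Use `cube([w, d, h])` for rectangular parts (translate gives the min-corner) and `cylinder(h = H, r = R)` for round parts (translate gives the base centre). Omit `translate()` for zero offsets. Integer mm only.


translate([495, 543, 0]) cylinder(h = 27, r = 387);


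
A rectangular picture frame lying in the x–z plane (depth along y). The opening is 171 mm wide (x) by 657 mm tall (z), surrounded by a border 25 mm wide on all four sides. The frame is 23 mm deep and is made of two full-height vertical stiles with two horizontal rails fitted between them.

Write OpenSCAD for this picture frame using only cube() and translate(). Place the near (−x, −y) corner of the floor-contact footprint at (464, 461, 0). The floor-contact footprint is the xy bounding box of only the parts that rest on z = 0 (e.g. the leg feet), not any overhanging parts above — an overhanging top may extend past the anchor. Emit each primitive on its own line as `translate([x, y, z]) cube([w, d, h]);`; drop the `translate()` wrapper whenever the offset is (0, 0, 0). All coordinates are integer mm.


translate([464, 461, 0]) cube([25, 23, 707]);
translate([660, 461, 0]) cube([25, 23, 707]);
translate([489, 461, 0]) cube([171, 23, 25]);
translate([489, 461, 682]) cube([171, 23, 25]);


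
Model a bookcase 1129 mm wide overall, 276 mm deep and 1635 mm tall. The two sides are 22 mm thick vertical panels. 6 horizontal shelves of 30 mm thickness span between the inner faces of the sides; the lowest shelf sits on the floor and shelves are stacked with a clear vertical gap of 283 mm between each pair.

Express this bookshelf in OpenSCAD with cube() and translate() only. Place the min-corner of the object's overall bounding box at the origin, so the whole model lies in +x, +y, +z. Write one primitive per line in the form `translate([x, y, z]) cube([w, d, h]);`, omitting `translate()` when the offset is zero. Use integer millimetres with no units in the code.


cube([22, 276, 1635]);
translate([1107, 0, 0]) cube([22, 276, 1635]);
translate([22, 0, 0]) cube([1085, 276, 30]);
translate([22, 0, 313]) cube([1085, 276, 30]);
translate([22, 0, 626]) cube([1085, 276, 30]);
translate([22, 0, 939]) cube([1085, 276, 30]);
translate([22, 0, 1252]) cube([1085, 276, 30]);
translate([22, 0, 1565]) cube([1085, 276, 30]);


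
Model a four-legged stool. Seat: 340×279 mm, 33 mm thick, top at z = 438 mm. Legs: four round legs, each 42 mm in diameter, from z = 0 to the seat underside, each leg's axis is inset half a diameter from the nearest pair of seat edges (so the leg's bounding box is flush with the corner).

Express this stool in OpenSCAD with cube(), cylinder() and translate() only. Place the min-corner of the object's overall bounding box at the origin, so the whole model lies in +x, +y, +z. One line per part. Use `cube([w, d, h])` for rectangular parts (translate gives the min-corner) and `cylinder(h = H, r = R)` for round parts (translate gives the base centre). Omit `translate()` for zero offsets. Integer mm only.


translate([0, 0, 405]) cube([340, 279, 33]);
translate([21, 21, 0]) cylinder(h = 405, r = 21);
translate([319, 21, 0]) cylinder(h = 405, r = 21);
translate([21, 258, 0]) cylinder(h = 405, r = 21);
translate([319, 258, 0]) cylinder(h = 405, r = 21);


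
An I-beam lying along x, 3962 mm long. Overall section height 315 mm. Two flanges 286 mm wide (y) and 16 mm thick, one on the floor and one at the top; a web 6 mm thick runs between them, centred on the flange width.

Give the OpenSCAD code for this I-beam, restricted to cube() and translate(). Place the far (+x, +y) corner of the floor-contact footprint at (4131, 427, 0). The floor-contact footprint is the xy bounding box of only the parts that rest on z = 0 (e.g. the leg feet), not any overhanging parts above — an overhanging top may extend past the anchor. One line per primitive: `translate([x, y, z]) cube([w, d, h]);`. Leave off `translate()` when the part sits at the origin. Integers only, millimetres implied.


translate([169, 141, 0]) cube([3962, 286, 16]);
translate([169, 281, 16]) cube([3962, 6, 283]);
translate([169, 141, 299]) cube([3962, 286, 16]);


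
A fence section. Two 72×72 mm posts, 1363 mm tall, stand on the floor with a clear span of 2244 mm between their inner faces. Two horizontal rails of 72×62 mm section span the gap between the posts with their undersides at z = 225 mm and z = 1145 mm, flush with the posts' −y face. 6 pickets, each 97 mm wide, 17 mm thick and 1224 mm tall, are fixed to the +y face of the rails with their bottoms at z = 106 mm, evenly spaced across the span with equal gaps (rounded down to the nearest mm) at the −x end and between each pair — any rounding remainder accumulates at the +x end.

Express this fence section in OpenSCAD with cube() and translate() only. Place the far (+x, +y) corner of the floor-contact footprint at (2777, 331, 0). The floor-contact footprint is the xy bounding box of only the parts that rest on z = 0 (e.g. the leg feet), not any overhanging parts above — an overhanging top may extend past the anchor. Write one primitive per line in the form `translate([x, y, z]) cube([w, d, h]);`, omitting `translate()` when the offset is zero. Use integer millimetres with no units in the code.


translate([389, 259, 0]) cube([72, 72, 1363]);
translate([2705, 259, 0]) cube([72, 72, 1363]);
translate([461, 259, 225]) cube([2244, 72, 62]);
translate([461, 259, 1145]) cube([2244, 72, 62]);
translate([698, 331, 106]) cube([97, 17, 1224]);
translate([1032, 331, 106]) cube([97, 17, 1224]);
translate([1366, 331, 106]) cube([97, 17, 1224]);
translate([1700, 331, 106]) cube([97, 17, 1224]);
translate([2034, 331, 106]) cube([97, 17, 1224]);
translate([2368, 331, 106]) cube([97, 17, 1224]);


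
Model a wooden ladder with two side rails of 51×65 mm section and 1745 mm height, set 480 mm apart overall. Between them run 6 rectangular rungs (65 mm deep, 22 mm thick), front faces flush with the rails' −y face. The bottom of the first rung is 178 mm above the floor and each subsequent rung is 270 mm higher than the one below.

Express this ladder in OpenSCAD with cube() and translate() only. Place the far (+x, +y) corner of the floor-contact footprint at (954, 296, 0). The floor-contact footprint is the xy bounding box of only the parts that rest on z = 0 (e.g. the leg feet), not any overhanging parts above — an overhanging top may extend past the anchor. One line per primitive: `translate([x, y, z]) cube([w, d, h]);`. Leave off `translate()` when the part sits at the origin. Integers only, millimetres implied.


translate([474, 231, 0]) cube([51, 65, 1745]);
translate([903, 231, 0]) cube([51, 65, 1745]);
translate([525, 231, 178]) cube([378, 65, 22]);
translate([525, 231, 448]) cube([378, 65, 22]);
translate([525, 231, 718]) cube([378, 65, 22]);
translate([525, 231, 988]) cube([378, 65, 22]);
translate([525, 231, 1258]) cube([378, 65, 22]);
translate([525, 231, 1528]) cube([378, 65, 22]);


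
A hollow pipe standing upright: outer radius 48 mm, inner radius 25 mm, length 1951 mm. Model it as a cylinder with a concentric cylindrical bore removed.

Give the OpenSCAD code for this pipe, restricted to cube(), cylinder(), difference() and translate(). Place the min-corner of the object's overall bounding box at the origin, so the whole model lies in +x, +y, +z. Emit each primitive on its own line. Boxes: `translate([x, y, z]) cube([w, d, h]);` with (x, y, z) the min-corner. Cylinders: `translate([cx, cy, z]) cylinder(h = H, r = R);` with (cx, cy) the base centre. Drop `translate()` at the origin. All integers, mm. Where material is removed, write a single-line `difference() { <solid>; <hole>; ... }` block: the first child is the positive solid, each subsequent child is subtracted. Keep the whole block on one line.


difference() { translate([48, 48, 0]) cylinder(h = 1951, r = 48); translate([48, 48, 0]) cylinder(h = 1951, r = 25); }


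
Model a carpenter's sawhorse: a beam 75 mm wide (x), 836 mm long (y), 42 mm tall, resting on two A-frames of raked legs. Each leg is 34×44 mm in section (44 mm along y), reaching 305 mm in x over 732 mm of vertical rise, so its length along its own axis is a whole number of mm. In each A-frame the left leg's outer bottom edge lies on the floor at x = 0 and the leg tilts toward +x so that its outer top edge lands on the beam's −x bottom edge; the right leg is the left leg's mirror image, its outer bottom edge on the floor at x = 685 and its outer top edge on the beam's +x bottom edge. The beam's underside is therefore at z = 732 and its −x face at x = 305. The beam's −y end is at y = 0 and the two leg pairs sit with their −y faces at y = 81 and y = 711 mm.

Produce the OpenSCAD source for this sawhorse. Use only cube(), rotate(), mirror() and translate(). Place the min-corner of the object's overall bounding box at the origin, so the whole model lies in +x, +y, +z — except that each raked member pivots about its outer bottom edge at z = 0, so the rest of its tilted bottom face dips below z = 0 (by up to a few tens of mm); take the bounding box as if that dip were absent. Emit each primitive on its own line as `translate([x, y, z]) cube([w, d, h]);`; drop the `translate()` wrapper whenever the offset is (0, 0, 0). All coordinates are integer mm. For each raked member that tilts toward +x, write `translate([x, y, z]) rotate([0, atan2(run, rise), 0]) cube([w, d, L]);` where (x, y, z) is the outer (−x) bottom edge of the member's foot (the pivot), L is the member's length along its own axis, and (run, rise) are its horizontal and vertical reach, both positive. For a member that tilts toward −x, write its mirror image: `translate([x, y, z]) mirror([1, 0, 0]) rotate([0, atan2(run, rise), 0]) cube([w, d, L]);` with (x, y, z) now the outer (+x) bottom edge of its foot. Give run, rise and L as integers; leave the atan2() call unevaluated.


// leg length = √(305² + 732²) = 793
// right-leg outer foot x = 2·305 + 75 = 685
// beam min-corner = (305, 0, 732)
translate([305, 0, 732]) cube([75, 836, 42]);
translate([0, 81, 0]) rotate([0, atan2(305, 732), 0]) cube([34, 44, 793]);
translate([685, 81, 0]) mirror([1, 0, 0]) rotate([0, atan2(305, 732), 0]) cube([34, 44, 793]);
translate([0, 711, 0]) rotate([0, atan2(305, 732), 0]) cube([34, 44, 793]);
translate([685, 711, 0]) mirror([1, 0, 0]) rotate([0, atan2(305, 732), 0]) cube([34, 44, 793]);


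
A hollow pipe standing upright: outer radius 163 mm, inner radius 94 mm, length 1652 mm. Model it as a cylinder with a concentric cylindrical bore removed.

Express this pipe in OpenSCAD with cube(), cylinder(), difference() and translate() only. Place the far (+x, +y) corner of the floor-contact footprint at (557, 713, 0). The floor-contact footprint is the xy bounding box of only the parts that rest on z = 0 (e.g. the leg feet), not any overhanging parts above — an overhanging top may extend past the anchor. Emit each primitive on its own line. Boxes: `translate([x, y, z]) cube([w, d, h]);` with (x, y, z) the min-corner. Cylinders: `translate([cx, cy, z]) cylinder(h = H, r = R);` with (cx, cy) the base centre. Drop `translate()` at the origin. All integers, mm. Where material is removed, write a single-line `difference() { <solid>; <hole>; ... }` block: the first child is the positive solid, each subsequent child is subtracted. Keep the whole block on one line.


difference() { translate([394, 550, 0]) cylinder(h = 1652, r = 163); translate([394, 550, 0]) cylinder(h = 1652, r = 94); }


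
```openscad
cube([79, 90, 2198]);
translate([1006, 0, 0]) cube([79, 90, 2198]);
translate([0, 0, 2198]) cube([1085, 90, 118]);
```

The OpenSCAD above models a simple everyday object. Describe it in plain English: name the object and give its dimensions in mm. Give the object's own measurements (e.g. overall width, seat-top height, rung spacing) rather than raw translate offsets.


A door frame. The clear opening is 927 mm wide and 2198 mm high. Two 79 mm wide jambs, 90 mm deep, stand either side of the opening from the floor to the top of the opening. A 118 mm thick head sits across the top of both jambs, spanning the full outside width of the frame.


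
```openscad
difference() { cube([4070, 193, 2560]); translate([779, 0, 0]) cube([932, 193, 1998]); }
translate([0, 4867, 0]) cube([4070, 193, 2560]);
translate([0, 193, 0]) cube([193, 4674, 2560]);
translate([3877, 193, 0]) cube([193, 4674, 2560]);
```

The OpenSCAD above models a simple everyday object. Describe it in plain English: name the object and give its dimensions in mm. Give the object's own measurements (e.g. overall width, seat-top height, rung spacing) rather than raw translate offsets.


A single room: four walls, each 2560 mm tall and 193 mm thick, enclosing an outside footprint 4070×5060 mm (x × y), no floor or roof. The front and back walls (−y and +y sides) run the full x-width; the side walls fit between their inner faces. A door opening 932 mm wide and 1998 mm tall is cut through the front wall from the floor up, its −x edge 779 mm from the wall's −x end.


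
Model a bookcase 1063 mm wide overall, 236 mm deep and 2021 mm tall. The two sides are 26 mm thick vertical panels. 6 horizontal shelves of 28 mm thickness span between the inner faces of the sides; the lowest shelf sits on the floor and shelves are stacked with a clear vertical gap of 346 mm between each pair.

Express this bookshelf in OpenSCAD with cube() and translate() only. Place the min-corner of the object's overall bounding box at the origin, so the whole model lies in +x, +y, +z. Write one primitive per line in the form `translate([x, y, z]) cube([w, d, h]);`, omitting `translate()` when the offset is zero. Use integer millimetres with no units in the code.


cube([26, 236, 2021]);
translate([1037, 0, 0]) cube([26, 236, 2021]);
translate([26, 0, 0]) cube([1011, 236, 28]);
translate([26, 0, 374]) cube([1011, 236, 28]);
translate([26, 0, 748]) cube([1011, 236, 28]);
translate([26, 0, 1122]) cube([1011, 236, 28]);
translate([26, 0, 1496]) cube([1011, 236, 28]);
translate([26, 0, 1870]) cube([1011, 236, 28]);


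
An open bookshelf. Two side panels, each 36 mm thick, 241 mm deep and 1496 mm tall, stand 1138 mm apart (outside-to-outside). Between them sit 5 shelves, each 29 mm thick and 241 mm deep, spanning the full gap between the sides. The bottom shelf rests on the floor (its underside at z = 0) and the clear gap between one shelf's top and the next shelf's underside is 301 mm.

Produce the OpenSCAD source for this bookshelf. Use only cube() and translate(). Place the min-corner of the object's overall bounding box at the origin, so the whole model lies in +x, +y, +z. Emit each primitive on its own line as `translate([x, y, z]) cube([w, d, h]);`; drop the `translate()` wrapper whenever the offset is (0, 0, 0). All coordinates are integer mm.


cube([36, 241, 1496]);
translate([1102, 0, 0]) cube([36, 241, 1496]);
translate([36, 0, 0]) cube([1066, 241, 29]);
translate([36, 0, 330]) cube([1066, 241, 29]);
translate([36, 0, 660]) cube([1066, 241, 29]);
translate([36, 0, 990]) cube([1066, 241, 29]);
translate([36, 0, 1320]) cube([1066, 241, 29]);


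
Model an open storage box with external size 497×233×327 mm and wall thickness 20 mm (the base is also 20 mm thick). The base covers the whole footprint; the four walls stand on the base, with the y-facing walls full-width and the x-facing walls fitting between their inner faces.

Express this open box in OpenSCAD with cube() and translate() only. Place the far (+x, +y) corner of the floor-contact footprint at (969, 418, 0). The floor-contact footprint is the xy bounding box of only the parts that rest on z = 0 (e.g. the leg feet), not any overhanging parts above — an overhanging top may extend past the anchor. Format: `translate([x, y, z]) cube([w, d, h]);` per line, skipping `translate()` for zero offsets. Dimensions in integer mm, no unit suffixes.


translate([472, 185, 0]) cube([497, 233, 20]);
translate([472, 185, 20]) cube([497, 20, 307]);
translate([472, 398, 20]) cube([497, 20, 307]);
translate([472, 205, 20]) cube([20, 193, 307]);
translate([949, 205, 20]) cube([20, 193, 307]);


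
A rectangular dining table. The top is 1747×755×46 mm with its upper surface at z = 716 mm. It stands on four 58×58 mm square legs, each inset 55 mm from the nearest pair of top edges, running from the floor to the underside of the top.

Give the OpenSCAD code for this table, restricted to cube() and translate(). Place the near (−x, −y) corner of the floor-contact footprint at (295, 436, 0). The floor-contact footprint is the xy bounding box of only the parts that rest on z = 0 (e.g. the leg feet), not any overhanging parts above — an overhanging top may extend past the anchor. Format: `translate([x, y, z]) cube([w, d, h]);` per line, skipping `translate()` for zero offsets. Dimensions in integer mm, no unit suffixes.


translate([240, 381, 670]) cube([1747, 755, 46]);
translate([295, 436, 0]) cube([58, 58, 670]);
translate([1874, 436, 0]) cube([58, 58, 670]);
translate([295, 1023, 0]) cube([58, 58, 670]);
translate([1874, 1023, 0]) cube([58, 58, 670]);


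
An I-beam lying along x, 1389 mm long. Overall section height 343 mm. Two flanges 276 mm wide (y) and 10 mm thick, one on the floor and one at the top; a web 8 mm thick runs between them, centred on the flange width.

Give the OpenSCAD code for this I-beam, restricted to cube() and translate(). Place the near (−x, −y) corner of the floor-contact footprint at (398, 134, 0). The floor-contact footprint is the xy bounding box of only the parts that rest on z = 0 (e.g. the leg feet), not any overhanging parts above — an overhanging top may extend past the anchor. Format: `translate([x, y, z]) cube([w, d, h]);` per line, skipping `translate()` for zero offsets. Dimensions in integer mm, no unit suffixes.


translate([398, 134, 0]) cube([1389, 276, 10]);
translate([398, 268, 10]) cube([1389, 8, 323]);
translate([398, 134, 333]) cube([1389, 276, 10]);


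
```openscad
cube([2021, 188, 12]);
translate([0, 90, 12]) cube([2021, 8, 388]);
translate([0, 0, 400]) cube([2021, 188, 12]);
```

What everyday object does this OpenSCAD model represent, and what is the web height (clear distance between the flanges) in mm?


An I-beam. The web height is 388 mm.

Two wide flanges with a thin centred web — an I-beam. Overall 412 mm minus two 12 mm flanges gives a web of 412 − 2·12 = 388 mm.


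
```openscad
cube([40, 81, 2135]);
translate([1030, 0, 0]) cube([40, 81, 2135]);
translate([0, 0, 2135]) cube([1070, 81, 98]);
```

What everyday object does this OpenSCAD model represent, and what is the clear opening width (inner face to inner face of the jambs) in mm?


A door frame. The clear opening width is 990 mm.

Two 2135 mm tall posts with a header on top — a door frame. The left jamb is 40 mm wide at x = 0; the right jamb starts at x = 1030. The clear opening is 1030 − 40 = 990 mm.


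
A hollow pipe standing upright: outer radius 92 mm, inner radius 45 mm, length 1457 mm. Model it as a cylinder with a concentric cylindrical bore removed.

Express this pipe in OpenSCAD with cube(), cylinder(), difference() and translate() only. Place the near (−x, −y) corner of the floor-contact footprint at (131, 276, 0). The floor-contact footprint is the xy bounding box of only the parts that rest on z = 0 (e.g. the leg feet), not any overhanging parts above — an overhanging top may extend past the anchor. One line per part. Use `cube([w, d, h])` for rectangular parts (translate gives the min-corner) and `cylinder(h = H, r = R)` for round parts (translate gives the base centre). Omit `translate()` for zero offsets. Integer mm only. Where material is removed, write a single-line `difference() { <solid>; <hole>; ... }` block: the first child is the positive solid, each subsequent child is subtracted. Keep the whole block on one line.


difference() { translate([223, 368, 0]) cylinder(h = 1457, r = 92); translate([223, 368, 0]) cylinder(h = 1457, r = 45); }


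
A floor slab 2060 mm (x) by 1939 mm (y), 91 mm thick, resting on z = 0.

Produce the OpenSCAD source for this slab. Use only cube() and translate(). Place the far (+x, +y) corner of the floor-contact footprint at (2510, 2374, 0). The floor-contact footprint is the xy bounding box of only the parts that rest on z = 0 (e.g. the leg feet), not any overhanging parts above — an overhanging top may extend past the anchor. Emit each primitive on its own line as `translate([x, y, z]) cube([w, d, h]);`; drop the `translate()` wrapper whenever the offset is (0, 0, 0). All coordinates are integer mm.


translate([450, 435, 0]) cube([2060, 1939, 91]);


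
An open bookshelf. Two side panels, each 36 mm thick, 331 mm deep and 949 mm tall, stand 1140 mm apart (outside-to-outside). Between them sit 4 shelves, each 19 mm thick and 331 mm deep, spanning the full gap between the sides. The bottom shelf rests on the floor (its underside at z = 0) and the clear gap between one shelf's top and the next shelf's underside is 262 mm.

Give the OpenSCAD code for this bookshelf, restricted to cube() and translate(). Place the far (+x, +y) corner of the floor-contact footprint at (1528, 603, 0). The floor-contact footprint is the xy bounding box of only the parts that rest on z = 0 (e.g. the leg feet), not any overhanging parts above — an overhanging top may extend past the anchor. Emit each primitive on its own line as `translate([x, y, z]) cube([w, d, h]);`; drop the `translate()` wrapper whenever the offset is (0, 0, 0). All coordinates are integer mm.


translate([388, 272, 0]) cube([36, 331, 949]);
translate([1492, 272, 0]) cube([36, 331, 949]);
translate([424, 272, 0]) cube([1068, 331, 19]);
translate([424, 272, 281]) cube([1068, 331, 19]);
translate([424, 272, 562]) cube([1068, 331, 19]);
translate([424, 272, 843]) cube([1068, 331, 19]);


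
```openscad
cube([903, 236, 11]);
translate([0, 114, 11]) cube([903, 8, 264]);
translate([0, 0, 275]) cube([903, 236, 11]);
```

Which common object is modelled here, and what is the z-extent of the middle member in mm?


An I-beam. The web height is 264 mm.

Two wide flanges with a thin centred web — an I-beam. Overall 286 mm minus two 11 mm flanges gives a web of 286 − 2·11 = 264 mm.


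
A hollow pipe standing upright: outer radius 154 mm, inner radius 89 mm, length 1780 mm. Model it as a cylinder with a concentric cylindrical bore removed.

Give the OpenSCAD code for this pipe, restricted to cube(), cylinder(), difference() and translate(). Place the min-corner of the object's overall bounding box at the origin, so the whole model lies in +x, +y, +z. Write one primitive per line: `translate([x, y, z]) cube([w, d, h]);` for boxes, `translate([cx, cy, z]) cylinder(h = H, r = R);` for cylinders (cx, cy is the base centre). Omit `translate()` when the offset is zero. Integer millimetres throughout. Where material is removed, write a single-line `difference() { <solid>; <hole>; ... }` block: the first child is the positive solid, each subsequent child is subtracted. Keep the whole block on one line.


difference() { translate([154, 154, 0]) cylinder(h = 1780, r = 154); translate([154, 154, 0]) cylinder(h = 1780, r = 89); }


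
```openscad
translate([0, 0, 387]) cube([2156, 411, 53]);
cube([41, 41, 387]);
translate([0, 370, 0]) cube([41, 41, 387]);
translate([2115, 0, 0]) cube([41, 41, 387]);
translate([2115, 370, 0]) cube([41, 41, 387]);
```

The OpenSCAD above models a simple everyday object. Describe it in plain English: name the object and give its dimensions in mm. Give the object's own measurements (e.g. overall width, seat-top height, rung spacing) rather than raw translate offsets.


A long wooden bench with a 2156 mm (x) × 411 mm (y) seat, 53 mm thick, its top surface 440 mm above the floor. Four 41 mm square legs at the seat corners, flush with the edges, run from z = 0 to the seat underside.


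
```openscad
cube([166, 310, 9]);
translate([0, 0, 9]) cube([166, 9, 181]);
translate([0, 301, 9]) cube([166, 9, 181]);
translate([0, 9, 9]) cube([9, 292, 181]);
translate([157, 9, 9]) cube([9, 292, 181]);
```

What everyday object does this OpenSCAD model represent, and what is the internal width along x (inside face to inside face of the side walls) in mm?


An open box. The internal width is 148 mm.

A 166×310 base slab with four walls standing on it — an open box. The base is 166 mm wide and the walls are 9 mm thick, so the internal width is 166 − 2 × 9 = 148 mm.


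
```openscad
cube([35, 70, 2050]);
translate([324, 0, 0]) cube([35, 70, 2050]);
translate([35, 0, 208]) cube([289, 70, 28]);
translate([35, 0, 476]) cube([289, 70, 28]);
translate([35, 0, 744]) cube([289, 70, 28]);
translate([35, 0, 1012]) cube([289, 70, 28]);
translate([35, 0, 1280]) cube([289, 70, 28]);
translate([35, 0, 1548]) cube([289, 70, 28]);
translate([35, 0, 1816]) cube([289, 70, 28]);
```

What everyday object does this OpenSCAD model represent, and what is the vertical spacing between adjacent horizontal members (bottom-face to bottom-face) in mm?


A ladder. The rung spacing is 268 mm.

Two tall 35×70 posts with 7 short bars between them — a ladder. Adjacent rungs sit at z = 208 and z = 476, so the spacing is 476 − 208 = 268 mm.


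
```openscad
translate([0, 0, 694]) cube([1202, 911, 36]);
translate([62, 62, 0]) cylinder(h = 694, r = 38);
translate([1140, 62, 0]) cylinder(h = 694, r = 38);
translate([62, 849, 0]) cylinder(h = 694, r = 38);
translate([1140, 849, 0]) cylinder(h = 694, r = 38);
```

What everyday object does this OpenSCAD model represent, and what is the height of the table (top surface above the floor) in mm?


A table. The table height is 730 mm.

A 1202×911×36 slab sits at z = 694 on four Ø76 mm round legs — a table. The top surface is at 694 + 36 = 730 mm.


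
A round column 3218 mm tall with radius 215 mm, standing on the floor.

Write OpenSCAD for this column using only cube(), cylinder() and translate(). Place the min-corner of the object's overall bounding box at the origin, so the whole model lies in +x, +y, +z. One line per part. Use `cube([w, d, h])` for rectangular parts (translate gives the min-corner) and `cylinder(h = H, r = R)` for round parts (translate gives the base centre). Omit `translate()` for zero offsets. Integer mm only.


translate([215, 215, 0]) cylinder(h = 3218, r = 215);


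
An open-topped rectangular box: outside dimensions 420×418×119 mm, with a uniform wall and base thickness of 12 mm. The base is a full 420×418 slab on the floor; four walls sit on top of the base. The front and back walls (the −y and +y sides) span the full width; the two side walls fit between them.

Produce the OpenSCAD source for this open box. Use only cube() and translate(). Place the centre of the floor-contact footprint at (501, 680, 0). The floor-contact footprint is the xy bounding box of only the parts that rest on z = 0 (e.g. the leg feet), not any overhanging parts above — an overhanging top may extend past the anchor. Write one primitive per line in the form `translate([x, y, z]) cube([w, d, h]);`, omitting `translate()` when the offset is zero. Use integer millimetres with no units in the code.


translate([291, 471, 0]) cube([420, 418, 12]);
translate([291, 471, 12]) cube([420, 12, 107]);
translate([291, 877, 12]) cube([420, 12, 107]);
translate([291, 483, 12]) cube([12, 394, 107]);
translate([699, 483, 12]) cube([12, 394, 107]);


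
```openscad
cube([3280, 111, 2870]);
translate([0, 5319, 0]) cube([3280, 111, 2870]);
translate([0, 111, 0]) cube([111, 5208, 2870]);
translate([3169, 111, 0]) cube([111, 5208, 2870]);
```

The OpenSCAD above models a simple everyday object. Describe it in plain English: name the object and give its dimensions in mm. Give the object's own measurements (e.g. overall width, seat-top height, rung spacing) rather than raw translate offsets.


The wall frame of a small rectangular building: four walls, each 2870 mm tall and 111 mm thick, enclosing a footprint 3280 mm (x) by 5430 mm (y) outside-to-outside, with no floor or roof. The front and back walls (the −y and +y sides) span the full width; the two side walls fit between them.


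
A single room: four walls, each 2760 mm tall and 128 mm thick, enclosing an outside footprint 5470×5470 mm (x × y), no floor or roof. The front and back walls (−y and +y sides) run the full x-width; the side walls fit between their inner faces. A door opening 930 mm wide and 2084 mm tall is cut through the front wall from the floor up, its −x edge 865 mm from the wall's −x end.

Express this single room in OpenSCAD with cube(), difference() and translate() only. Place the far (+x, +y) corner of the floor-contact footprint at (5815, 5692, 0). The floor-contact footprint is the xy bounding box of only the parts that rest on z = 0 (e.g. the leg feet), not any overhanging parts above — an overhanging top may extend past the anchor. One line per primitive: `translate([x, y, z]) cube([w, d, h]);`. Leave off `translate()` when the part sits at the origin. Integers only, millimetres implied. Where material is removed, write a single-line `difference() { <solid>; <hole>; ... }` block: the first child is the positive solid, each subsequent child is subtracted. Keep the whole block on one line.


difference() { translate([345, 222, 0]) cube([5470, 128, 2760]); translate([1210, 222, 0]) cube([930, 128, 2084]); }
translate([345, 5564, 0]) cube([5470, 128, 2760]);
translate([345, 350, 0]) cube([128, 5214, 2760]);
translate([5687, 350, 0]) cube([128, 5214, 2760]);


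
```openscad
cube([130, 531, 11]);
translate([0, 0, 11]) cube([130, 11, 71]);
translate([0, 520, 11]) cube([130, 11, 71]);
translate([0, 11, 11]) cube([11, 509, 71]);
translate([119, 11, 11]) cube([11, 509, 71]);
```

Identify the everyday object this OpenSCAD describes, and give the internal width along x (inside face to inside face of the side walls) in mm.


An open box. The internal width is 108 mm.

A 130×531 base slab with four walls standing on it — an open box. The base is 130 mm wide and the walls are 11 mm thick, so the internal width is 130 − 2 × 11 = 108 mm.


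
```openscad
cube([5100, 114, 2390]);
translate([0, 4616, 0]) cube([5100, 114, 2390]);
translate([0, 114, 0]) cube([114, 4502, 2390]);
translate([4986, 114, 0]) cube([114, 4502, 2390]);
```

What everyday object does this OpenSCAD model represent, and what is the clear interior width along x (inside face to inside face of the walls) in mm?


A house (or room) frame. The interior width is 4872 mm.

Four 2390 mm walls enclosing a rectangle with no floor or roof — a room or house frame. Outside width is 5100 mm and wall thickness is 114 mm, so the interior width is 5100 − 2 × 114 = 4872 mm.


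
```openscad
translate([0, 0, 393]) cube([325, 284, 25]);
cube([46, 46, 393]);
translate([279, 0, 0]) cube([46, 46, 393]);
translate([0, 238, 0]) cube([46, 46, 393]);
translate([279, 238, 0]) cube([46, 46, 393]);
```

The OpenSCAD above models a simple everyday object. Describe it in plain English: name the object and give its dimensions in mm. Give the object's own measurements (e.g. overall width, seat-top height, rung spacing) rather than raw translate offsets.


A four-legged stool. The seat is a 325×284×25 mm slab whose top surface is at z = 418 mm; four square legs, each 46×46 mm in cross-section, run from the floor (z = 0) to the underside of the seat, each flush with a corner of the seat.
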